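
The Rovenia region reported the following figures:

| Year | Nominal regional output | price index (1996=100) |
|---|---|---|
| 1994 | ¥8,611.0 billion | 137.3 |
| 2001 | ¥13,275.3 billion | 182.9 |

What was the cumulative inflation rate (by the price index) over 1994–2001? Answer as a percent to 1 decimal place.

33.2%

Price-level change = 182.9 / 137.3 − 1 = 0.3321.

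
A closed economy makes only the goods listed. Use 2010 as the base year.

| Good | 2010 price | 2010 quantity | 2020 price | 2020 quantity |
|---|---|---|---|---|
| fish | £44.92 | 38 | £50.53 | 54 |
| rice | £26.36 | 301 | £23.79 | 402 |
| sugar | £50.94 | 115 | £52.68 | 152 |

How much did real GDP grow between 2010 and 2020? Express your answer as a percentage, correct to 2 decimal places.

33.97%

Real GDP 2010 = Nominal GDP 2010 = 44.92·38 + 26.36·301 + 50.94·115 = 15499.42.
Real GDP 2020 (at 2010 prices) = 44.92·54 + 26.36·402 + 50.94·152 = 20765.28.
Real growth = 20765.28/15499.42 − 1 = 0.3397.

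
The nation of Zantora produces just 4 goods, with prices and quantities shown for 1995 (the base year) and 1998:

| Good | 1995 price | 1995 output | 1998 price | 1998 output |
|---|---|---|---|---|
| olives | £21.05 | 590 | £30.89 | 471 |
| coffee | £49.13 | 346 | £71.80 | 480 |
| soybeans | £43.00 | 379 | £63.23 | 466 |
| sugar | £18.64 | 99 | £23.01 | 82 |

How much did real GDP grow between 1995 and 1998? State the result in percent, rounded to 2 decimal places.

15.77%

Real GDP 1995 = Nominal GDP 1995 = 21.05·590 + 49.13·346 + 43.00·379 + 18.64·99 = 47560.84.
Real GDP 1998 (at 1995 prices) = 21.05·471 + 49.13·480 + 43.00·466 + 18.64·82 = 55063.43.
Real growth = 55063.43/47560.84 − 1 = 0.1577.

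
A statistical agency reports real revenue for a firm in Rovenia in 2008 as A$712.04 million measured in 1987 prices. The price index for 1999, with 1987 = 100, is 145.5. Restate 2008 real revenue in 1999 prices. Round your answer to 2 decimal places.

A$1,036.02 million

Real revenue in 1999 prices = Real revenue in 1987 prices × (P_1999/P_1987) = 712.04 × 1.455 = 1036.02.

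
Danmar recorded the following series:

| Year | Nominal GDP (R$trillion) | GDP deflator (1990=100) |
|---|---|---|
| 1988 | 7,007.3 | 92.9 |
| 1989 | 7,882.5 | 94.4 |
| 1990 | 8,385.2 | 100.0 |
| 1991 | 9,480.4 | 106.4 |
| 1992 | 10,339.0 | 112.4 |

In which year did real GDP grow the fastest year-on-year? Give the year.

1989

1989: real = 7882.5/0.944 = 8350.11; growth vs 1988 (7542.84) = 10.70%.
1990: real = 8385.2/1.000 = 8385.20; growth vs 1989 (8350.11) = 0.42%.
1991: real = 9480.4/1.064 = 8910.15; growth vs 1990 (8385.20) = 6.26%.
1992: real = 10339.0/1.124 = 9198.40; growth vs 1991 (8910.15) = 3.24%.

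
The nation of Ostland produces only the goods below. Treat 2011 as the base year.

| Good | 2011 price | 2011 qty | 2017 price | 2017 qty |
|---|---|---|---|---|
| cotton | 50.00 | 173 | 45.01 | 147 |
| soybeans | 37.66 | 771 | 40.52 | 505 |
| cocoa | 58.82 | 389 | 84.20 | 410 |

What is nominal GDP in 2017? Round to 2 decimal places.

Nominal GDP 2017 = Σ (p_2017 × q_2017) = 45.01·147 + 40.52·505 + 84.20·410 = 61601.07.

61601.07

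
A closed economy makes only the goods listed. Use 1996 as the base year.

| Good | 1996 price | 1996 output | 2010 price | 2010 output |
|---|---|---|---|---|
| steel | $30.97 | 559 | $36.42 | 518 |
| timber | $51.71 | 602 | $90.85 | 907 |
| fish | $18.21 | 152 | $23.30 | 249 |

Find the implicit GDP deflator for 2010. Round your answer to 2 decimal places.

158.67

Nominal GDP 2010 = 36.42·518 + 90.85·907 + 23.30·249 = 107068.21.
Real GDP 2010 (at 1996 prices) = 30.97·518 + 51.71·907 + 18.21·249 = 67477.72.
Deflator = Nominal/Real × 100 = 107068.21/67477.72 × 100 = 158.672.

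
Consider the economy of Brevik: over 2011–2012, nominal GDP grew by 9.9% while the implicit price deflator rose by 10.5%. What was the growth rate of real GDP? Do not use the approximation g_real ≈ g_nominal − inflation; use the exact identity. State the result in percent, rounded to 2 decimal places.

(1 + g_nom) = (1 + g_real)(1 + π), so g_real = 1.0990 / 1.1050 − 1 = -0.00543.

-0.54%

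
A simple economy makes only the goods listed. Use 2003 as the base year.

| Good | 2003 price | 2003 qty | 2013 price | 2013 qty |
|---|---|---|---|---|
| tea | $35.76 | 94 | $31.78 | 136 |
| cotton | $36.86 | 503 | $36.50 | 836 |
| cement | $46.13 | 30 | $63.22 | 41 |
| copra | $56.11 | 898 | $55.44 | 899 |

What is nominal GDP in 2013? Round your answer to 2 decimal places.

$87268.66

Nominal GDP 2013 = Σ (p_2013 × q_2013) = 31.78·136 + 36.50·836 + 63.22·41 + 55.44·899 = 87268.66.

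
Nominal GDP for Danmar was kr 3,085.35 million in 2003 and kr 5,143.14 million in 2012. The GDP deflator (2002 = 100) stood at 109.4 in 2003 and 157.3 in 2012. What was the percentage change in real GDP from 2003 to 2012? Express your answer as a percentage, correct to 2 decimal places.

Real GDP 2003 = 3085.35 / 1.094 = 2820.25.
Real GDP 2012 = 5143.14 / 1.573 = 3269.64.
Real growth = 3269.64 / 2820.25 − 1 = 0.1593.

15.93%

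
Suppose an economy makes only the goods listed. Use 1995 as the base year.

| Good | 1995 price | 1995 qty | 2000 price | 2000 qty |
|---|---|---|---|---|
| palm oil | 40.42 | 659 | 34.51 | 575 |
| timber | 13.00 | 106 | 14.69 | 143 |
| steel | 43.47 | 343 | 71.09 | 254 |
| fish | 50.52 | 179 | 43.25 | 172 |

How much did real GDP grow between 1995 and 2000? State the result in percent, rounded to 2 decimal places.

-13.73%

Real GDP 1995 = Nominal GDP 1995 = 40.42·659 + 13.00·106 + 43.47·343 + 50.52·179 = 51968.07.
Real GDP 2000 (at 1995 prices) = 40.42·575 + 13.00·143 + 43.47·254 + 50.52·172 = 44831.32.
Real growth = 44831.32/51968.07 − 1 = -0.1373.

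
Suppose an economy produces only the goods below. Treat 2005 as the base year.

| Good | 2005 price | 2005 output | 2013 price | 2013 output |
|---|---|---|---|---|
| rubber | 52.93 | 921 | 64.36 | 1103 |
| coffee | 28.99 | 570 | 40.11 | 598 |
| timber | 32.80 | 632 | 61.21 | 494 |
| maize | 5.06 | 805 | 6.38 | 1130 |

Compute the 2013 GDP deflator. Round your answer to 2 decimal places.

135.62

Nominal GDP 2013 = 64.36·1103 + 40.11·598 + 61.21·494 + 6.38·1130 = 132422.00.
Real GDP 2013 (at 2005 prices) = 52.93·1103 + 28.99·598 + 32.80·494 + 5.06·1130 = 97638.81.
Deflator = Nominal/Real × 100 = 132422.00/97638.81 × 100 = 135.624.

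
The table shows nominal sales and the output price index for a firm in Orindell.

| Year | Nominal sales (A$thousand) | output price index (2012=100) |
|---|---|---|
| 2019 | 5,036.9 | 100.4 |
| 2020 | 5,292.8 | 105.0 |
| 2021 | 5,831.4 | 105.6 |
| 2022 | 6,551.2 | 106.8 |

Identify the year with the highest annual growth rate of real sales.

2022

2020: real = 5292.8/1.050 = 5040.76; growth vs 2019 (5016.83) = 0.48%.
2021: real = 5831.4/1.056 = 5522.16; growth vs 2020 (5040.76) = 9.55%.
2022: real = 6551.2/1.068 = 6134.08; growth vs 2021 (5522.16) = 11.08%.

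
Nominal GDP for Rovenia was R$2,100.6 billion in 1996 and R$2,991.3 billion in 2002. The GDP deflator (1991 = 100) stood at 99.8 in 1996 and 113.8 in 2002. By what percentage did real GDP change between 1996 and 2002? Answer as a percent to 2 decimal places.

24.88%

Deflate each year: 1996 → 2100.6/0.998 = 2104.81; 2002 → 2991.3/1.138 = 2628.56.
So real GDP changed by 2628.56/2104.81 − 1 = 0.2488, i.e. 24.88%.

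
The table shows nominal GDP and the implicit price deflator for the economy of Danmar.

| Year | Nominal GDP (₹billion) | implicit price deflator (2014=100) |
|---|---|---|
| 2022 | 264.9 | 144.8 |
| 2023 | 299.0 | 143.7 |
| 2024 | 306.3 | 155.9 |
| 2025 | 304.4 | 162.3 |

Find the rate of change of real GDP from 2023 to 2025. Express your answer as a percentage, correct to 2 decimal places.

Real GDP 2023 = 299.0/1.437 = 208.07.
Real GDP 2025 = 304.4/1.623 = 187.55.
Change = 187.55/208.07 − 1 = -0.0986.

-9.86%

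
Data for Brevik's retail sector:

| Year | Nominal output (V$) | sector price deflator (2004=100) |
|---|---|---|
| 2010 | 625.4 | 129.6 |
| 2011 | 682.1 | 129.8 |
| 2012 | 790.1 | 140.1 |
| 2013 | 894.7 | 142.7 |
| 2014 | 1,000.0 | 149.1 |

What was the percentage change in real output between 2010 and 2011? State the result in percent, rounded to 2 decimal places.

8.90%

Real output 2010 = 625.4/1.296 = 482.56.
Real output 2011 = 682.1/1.298 = 525.50.
Change = 525.50/482.56 − 1 = 0.0890.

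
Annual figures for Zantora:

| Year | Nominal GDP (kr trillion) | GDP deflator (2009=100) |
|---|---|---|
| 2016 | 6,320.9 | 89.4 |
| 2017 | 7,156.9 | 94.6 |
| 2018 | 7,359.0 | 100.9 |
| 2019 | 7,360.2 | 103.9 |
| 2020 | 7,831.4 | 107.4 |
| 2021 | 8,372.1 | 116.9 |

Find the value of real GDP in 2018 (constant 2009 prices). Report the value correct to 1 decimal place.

kr 7,293.4 trillion

Real GDP 2018 = 7359.0 / 1.009 = 7293.36.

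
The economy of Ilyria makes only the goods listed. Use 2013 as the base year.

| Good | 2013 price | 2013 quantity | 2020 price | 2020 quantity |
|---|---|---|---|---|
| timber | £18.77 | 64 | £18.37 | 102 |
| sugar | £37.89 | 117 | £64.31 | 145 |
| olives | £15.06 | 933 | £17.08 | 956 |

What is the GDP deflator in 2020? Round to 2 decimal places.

126.24

Nominal GDP 2020 = 18.37·102 + 64.31·145 + 17.08·956 = 27527.17.
Real GDP 2020 (at 2013 prices) = 18.77·102 + 37.89·145 + 15.06·956 = 21805.95.
Deflator = Nominal/Real × 100 = 27527.17/21805.95 × 100 = 126.237.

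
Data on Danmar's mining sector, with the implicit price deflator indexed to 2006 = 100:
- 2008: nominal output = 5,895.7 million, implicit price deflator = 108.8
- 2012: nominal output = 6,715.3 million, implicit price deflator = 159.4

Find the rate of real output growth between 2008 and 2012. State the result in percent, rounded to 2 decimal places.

Real output 2008 = 5895.7 / 1.088 = 5418.84.
Real output 2012 = 6715.3 / 1.594 = 4212.86.
Real growth = 4212.86 / 5418.84 − 1 = -0.2226.

-22.26%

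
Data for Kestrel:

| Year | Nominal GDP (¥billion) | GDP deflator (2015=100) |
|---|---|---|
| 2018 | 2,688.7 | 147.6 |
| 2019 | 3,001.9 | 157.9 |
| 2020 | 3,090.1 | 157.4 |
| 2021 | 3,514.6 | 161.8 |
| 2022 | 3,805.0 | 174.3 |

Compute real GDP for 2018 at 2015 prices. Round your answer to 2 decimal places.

¥1,821.61 billion

Real GDP 2018 = 2688.7 / 1.476 = 1821.61.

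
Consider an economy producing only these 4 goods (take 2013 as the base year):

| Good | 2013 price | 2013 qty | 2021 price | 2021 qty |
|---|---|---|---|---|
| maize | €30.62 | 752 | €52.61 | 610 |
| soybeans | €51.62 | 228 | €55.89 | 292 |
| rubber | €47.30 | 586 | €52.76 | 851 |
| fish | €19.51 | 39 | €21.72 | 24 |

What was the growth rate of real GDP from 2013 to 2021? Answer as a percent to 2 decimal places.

Real GDP 2013 = Nominal GDP 2013 = 30.62·752 + 51.62·228 + 47.30·586 + 19.51·39 = 63274.29.
Real GDP 2021 (at 2013 prices) = 30.62·610 + 51.62·292 + 47.30·851 + 19.51·24 = 74471.78.
Real growth = 74471.78/63274.29 − 1 = 0.1770.

17.70%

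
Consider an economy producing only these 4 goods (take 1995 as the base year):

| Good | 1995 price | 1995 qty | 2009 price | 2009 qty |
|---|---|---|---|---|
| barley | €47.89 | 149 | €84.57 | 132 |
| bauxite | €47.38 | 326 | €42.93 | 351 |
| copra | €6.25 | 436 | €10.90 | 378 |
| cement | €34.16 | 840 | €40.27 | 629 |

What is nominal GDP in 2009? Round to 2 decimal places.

€55681.70

Nominal GDP 2009 = Σ (p_2009 × q_2009) = 84.57·132 + 42.93·351 + 10.90·378 + 40.27·629 = 55681.70.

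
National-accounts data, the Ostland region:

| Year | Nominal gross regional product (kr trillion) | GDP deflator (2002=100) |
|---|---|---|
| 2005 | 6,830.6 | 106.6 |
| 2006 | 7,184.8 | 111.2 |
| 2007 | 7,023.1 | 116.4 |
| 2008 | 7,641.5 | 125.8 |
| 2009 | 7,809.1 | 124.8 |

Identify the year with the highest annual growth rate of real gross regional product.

2009

2006: real = 7184.8/1.112 = 6461.15; growth vs 2005 (6407.69) = 0.83%.
2007: real = 7023.1/1.164 = 6033.59; growth vs 2006 (6461.15) = -6.62%.
2008: real = 7641.5/1.258 = 6074.32; growth vs 2007 (6033.59) = 0.68%.
2009: real = 7809.1/1.248 = 6257.29; growth vs 2008 (6074.32) = 3.01%.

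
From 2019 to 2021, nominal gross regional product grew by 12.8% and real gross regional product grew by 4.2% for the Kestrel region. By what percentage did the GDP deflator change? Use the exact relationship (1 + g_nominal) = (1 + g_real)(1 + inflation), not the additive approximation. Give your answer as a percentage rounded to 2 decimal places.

(1 + g_nom) = (1 + g_real)(1 + π), so π = 1.1280 / 1.0420 − 1 = 0.08253.

8.25%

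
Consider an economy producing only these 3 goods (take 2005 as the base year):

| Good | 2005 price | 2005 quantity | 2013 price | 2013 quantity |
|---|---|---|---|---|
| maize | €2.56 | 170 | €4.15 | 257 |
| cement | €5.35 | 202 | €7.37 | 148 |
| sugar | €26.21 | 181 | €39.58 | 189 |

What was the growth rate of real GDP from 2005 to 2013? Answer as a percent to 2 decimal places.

Real GDP 2005 = Nominal GDP 2005 = 2.56·170 + 5.35·202 + 26.21·181 = 6259.91.
Real GDP 2013 (at 2005 prices) = 2.56·257 + 5.35·148 + 26.21·189 = 6403.41.
Real growth = 6403.41/6259.91 − 1 = 0.0229.

2.29%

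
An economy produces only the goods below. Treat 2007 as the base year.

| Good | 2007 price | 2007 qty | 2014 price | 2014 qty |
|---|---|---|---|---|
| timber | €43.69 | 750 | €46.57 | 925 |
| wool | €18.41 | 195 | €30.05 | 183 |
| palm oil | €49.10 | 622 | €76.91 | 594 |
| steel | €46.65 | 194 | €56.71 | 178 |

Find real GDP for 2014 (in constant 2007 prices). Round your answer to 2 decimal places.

Real GDP 2014 = Σ (p_2007 × q_2014) = 43.69·925 + 18.41·183 + 49.10·594 + 46.65·178 = 81251.38.

€81251.38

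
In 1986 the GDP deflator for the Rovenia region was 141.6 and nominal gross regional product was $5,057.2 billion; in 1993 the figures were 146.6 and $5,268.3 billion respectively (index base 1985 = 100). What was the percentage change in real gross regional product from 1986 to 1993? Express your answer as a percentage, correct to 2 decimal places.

0.62%

Deflate each year: 1986 → 5057.2/1.416 = 3571.47; 1993 → 5268.3/1.466 = 3593.66.
So real gross regional product changed by 3593.66/3571.47 − 1 = 0.0062, i.e. 0.62%.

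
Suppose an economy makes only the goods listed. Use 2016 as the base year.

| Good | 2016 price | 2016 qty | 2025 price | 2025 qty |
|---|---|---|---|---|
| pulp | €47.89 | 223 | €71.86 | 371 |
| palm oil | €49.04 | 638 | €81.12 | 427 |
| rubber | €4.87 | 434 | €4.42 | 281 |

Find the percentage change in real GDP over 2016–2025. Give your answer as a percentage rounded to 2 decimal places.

-9.09%

Real GDP 2016 = Nominal GDP 2016 = 47.89·223 + 49.04·638 + 4.87·434 = 44080.57.
Real GDP 2025 (at 2016 prices) = 47.89·371 + 49.04·427 + 4.87·281 = 40075.74.
Real growth = 40075.74/44080.57 − 1 = -0.0909.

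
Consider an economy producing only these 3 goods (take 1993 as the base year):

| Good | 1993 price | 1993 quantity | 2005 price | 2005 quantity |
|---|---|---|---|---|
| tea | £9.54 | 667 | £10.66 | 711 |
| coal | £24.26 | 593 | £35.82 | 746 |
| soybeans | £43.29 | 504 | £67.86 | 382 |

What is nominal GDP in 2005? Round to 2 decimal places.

Nominal GDP 2005 = Σ (p_2005 × q_2005) = 10.66·711 + 35.82·746 + 67.86·382 = 60223.50.

£60223.50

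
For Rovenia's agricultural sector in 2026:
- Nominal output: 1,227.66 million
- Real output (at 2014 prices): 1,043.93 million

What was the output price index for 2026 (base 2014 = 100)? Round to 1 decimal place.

117.6

output price index = (Nominal / Real) × 100 = 1227.66 / 1043.93 × 100 = 117.60.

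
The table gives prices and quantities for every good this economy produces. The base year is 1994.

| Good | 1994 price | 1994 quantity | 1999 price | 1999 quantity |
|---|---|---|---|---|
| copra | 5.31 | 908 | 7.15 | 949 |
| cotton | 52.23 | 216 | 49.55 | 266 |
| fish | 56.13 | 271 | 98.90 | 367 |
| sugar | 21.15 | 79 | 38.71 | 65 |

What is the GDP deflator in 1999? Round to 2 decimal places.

143.69

Nominal GDP 1999 = 7.15·949 + 49.55·266 + 98.90·367 + 38.71·65 = 58778.10.
Real GDP 1999 (at 1994 prices) = 5.31·949 + 52.23·266 + 56.13·367 + 21.15·65 = 40906.83.
Deflator = Nominal/Real × 100 = 58778.10/40906.83 × 100 = 143.688.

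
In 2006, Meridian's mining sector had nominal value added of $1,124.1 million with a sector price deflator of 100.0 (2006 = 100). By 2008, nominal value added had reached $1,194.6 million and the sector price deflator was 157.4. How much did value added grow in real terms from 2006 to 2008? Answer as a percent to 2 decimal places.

-32.48%

Deflate each year: 2006 → 1124.1/1.000 = 1124.10; 2008 → 1194.6/1.574 = 758.96.
So real value added changed by 758.96/1124.10 − 1 = -0.3248, i.e. -32.48%.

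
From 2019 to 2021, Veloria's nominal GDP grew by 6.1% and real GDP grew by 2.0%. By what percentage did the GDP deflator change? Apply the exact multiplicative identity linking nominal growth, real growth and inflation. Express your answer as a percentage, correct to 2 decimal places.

4.02%

(1 + g_nom) = (1 + g_real)(1 + π), so π = 1.0610 / 1.0200 − 1 = 0.04020.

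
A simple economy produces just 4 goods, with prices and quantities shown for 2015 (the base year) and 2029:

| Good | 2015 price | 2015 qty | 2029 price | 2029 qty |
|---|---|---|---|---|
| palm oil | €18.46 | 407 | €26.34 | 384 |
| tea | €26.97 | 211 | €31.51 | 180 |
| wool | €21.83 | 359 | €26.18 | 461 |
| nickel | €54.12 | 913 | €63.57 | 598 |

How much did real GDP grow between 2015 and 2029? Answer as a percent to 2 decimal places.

Real GDP 2015 = Nominal GDP 2015 = 18.46·407 + 26.97·211 + 21.83·359 + 54.12·913 = 70452.42.
Real GDP 2029 (at 2015 prices) = 18.46·384 + 26.97·180 + 21.83·461 + 54.12·598 = 54370.63.
Real growth = 54370.63/70452.42 − 1 = -0.2283.

-22.83%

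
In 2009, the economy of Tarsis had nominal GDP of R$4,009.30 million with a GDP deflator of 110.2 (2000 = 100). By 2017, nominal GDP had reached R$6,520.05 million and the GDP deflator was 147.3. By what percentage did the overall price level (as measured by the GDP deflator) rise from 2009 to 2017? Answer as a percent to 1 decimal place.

Price-level change = 147.3 / 110.2 − 1 = 0.3367.

33.7%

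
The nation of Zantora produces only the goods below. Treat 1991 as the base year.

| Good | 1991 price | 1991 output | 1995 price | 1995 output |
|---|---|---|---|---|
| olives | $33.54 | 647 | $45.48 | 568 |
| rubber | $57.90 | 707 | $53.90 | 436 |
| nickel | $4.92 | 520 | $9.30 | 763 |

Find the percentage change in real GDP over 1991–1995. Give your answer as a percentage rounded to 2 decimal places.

Real GDP 1991 = Nominal GDP 1991 = 33.54·647 + 57.90·707 + 4.92·520 = 65194.08.
Real GDP 1995 (at 1991 prices) = 33.54·568 + 57.90·436 + 4.92·763 = 48049.08.
Real growth = 48049.08/65194.08 − 1 = -0.2630.

-26.30%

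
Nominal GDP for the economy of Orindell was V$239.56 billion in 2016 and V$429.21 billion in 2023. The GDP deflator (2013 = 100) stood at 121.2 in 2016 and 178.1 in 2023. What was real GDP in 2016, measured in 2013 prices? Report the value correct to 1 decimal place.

Real GDP = Nominal / (GDP deflator/100) = 239.56 / 1.212 = 197.66.

V$197.7 billion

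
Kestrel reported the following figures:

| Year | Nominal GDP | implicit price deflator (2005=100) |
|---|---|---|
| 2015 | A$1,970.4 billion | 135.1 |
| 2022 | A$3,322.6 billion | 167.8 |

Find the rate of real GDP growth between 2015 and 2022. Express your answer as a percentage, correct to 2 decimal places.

Deflate each year: 2015 → 1970.4/1.351 = 1458.48; 2022 → 3322.6/1.678 = 1980.10.
So real GDP changed by 1980.10/1458.48 − 1 = 0.3576, i.e. 35.76%.

35.76%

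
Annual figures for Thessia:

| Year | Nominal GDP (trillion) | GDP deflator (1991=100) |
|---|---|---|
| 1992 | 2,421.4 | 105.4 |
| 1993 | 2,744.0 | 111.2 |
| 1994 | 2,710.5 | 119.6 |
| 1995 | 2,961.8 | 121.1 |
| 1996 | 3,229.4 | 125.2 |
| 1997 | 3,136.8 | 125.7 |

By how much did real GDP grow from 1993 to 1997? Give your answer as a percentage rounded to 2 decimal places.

1.13%

Real GDP 1993 = 2744.0/1.112 = 2467.63.
Real GDP 1997 = 3136.8/1.257 = 2495.47.
Change = 2495.47/2467.63 − 1 = 0.0113.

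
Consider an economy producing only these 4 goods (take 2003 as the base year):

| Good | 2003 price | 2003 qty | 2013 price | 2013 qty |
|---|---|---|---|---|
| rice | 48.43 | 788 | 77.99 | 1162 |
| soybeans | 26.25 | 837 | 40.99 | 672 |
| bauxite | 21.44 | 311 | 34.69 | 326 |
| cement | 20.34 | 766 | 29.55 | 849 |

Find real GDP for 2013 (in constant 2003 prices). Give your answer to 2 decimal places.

Real GDP 2013 = Σ (p_2003 × q_2013) = 48.43·1162 + 26.25·672 + 21.44·326 + 20.34·849 = 98173.76.

98173.76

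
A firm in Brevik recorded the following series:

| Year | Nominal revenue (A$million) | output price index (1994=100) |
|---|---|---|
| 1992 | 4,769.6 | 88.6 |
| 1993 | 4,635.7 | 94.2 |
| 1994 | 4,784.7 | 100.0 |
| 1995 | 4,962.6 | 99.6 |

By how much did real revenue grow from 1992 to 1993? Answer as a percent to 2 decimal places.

Real revenue 1992 = 4769.6/0.886 = 5383.30.
Real revenue 1993 = 4635.7/0.942 = 4921.13.
Change = 4921.13/5383.30 − 1 = -0.0859.

-8.59%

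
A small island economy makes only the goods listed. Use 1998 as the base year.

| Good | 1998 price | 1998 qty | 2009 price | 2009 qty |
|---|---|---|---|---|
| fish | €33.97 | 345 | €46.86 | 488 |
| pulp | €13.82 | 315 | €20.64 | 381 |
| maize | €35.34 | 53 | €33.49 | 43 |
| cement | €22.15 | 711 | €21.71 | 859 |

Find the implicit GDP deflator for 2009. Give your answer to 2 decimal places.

119.89

Nominal GDP 2009 = 46.86·488 + 20.64·381 + 33.49·43 + 21.71·859 = 50820.48.
Real GDP 2009 (at 1998 prices) = 33.97·488 + 13.82·381 + 35.34·43 + 22.15·859 = 42389.25.
Deflator = Nominal/Real × 100 = 50820.48/42389.25 × 100 = 119.890.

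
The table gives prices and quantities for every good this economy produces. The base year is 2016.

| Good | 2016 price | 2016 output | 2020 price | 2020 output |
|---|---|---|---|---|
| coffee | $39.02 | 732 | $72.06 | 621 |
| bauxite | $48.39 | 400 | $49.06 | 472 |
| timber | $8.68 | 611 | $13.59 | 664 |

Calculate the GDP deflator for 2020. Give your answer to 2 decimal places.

145.60

Nominal GDP 2020 = 72.06·621 + 49.06·472 + 13.59·664 = 76929.34.
Real GDP 2020 (at 2016 prices) = 39.02·621 + 48.39·472 + 8.68·664 = 52835.02.
Deflator = Nominal/Real × 100 = 76929.34/52835.02 × 100 = 145.603.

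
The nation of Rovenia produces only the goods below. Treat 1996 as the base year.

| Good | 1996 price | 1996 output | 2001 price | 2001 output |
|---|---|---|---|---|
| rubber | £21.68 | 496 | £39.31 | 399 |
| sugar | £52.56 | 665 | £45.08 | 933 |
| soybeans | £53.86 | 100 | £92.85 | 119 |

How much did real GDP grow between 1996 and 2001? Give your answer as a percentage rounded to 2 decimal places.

Real GDP 1996 = Nominal GDP 1996 = 21.68·496 + 52.56·665 + 53.86·100 = 51091.68.
Real GDP 2001 (at 1996 prices) = 21.68·399 + 52.56·933 + 53.86·119 = 64098.14.
Real growth = 64098.14/51091.68 − 1 = 0.2546.

25.46%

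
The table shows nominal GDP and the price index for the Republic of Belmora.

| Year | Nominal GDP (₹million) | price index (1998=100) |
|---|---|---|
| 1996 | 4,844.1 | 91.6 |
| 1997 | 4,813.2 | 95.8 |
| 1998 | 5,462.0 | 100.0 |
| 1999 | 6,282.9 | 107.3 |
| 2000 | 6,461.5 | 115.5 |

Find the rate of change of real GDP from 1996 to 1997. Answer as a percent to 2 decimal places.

-4.99%

Real GDP 1996 = 4844.1/0.916 = 5288.32.
Real GDP 1997 = 4813.2/0.958 = 5024.22.
Change = 5024.22/5288.32 − 1 = -0.0499.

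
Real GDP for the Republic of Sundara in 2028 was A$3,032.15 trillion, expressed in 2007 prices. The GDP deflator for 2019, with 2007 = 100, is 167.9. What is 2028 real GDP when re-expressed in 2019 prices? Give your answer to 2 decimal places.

A$5,090.98 trillion

Real GDP in 2019 prices = Real GDP in 2007 prices × (P_2019/P_2007) = 3032.15 × 1.679 = 5090.98.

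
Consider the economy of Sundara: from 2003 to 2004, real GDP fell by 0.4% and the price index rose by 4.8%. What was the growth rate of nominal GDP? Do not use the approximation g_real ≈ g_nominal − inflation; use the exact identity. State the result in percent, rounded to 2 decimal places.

4.38%

(1 + g_nom) = (1 + g_real)(1 + π) = 0.9960 × 1.0480 = 1.04381.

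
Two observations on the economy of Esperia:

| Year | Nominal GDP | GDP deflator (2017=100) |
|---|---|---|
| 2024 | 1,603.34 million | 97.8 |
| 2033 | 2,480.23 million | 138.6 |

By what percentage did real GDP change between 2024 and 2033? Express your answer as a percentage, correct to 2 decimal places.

9.15%

Deflate each year: 2024 → 1603.34/0.978 = 1639.41; 2033 → 2480.23/1.386 = 1789.49.
So real GDP changed by 1789.49/1639.41 − 1 = 0.0915, i.e. 9.15%.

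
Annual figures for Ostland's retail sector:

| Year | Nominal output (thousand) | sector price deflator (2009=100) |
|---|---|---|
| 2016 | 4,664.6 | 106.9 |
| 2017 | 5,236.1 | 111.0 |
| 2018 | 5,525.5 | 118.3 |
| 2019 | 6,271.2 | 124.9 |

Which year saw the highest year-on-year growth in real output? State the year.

2017

2017: real = 5236.1/1.110 = 4717.21; growth vs 2016 (4363.52) = 8.11%.
2018: real = 5525.5/1.183 = 4670.75; growth vs 2017 (4717.21) = -0.98%.
2019: real = 6271.2/1.249 = 5020.98; growth vs 2018 (4670.75) = 7.50%.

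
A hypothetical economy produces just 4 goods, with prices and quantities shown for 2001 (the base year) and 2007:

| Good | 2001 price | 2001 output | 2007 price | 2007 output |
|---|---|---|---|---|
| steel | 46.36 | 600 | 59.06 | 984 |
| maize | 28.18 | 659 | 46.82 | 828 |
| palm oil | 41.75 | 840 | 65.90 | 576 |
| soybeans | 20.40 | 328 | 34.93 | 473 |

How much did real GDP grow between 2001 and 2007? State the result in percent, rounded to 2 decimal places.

Real GDP 2001 = Nominal GDP 2001 = 46.36·600 + 28.18·659 + 41.75·840 + 20.40·328 = 88147.82.
Real GDP 2007 (at 2001 prices) = 46.36·984 + 28.18·828 + 41.75·576 + 20.40·473 = 102648.48.
Real growth = 102648.48/88147.82 − 1 = 0.1645.

16.45%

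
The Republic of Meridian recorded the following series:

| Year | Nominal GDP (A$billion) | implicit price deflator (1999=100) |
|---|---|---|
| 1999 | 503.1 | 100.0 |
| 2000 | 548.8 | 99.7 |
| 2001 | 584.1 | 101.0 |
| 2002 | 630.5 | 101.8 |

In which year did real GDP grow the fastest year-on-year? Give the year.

2000

2000: real = 548.8/0.997 = 550.45; growth vs 1999 (503.10) = 9.41%.
2001: real = 584.1/1.010 = 578.32; growth vs 2000 (550.45) = 5.06%.
2002: real = 630.5/1.018 = 619.35; growth vs 2001 (578.32) = 7.09%.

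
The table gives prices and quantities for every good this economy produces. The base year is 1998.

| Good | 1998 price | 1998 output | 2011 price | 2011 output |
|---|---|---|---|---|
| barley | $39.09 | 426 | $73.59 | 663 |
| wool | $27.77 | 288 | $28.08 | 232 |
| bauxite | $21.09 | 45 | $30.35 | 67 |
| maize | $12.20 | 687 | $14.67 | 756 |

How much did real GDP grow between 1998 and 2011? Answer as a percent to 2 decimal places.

Real GDP 1998 = Nominal GDP 1998 = 39.09·426 + 27.77·288 + 21.09·45 + 12.20·687 = 33980.55.
Real GDP 2011 (at 1998 prices) = 39.09·663 + 27.77·232 + 21.09·67 + 12.20·756 = 42995.54.
Real growth = 42995.54/33980.55 − 1 = 0.2653.

26.53%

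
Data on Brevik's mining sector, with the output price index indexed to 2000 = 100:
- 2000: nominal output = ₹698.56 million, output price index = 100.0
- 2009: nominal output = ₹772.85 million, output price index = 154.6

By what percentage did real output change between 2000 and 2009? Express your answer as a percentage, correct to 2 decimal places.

Deflate each year: 2000 → 698.56/1.000 = 698.56; 2009 → 772.85/1.546 = 499.90.
So real output changed by 499.90/698.56 − 1 = -0.2844, i.e. -28.44%.

-28.44%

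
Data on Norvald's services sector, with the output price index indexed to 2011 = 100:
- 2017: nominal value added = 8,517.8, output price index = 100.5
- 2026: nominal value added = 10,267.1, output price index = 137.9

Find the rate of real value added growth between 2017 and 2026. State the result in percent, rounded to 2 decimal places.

-12.15%

Real value added 2017 = 8517.8 / 1.005 = 8475.42.
Real value added 2026 = 10267.1 / 1.379 = 7445.32.
Real growth = 7445.32 / 8475.42 − 1 = -0.1215.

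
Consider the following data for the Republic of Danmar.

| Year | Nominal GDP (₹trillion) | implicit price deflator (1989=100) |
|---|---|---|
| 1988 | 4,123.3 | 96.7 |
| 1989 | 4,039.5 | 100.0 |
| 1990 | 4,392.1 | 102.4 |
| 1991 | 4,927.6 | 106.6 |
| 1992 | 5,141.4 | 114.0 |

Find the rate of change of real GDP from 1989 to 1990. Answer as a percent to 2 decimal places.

Real GDP 1989 = 4039.5/1.000 = 4039.50.
Real GDP 1990 = 4392.1/1.024 = 4289.16.
Change = 4289.16/4039.50 − 1 = 0.0618.

6.18%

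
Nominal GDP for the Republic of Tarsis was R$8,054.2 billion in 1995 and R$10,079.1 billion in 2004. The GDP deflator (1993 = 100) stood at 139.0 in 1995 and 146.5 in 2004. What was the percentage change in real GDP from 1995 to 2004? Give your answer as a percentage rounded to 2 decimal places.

Real GDP 1995 = 8054.2 / 1.390 = 5794.39.
Real GDP 2004 = 10079.1 / 1.465 = 6879.93.
Real growth = 6879.93 / 5794.39 − 1 = 0.1873.

18.73%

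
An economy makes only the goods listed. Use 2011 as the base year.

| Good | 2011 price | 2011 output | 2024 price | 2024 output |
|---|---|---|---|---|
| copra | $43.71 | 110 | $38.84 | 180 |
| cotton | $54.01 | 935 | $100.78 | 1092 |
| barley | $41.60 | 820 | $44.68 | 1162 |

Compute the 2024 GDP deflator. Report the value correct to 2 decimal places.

Nominal GDP 2024 = 38.84·180 + 100.78·1092 + 44.68·1162 = 168961.12.
Real GDP 2024 (at 2011 prices) = 43.71·180 + 54.01·1092 + 41.60·1162 = 115185.92.
Deflator = Nominal/Real × 100 = 168961.12/115185.92 × 100 = 146.686.

146.69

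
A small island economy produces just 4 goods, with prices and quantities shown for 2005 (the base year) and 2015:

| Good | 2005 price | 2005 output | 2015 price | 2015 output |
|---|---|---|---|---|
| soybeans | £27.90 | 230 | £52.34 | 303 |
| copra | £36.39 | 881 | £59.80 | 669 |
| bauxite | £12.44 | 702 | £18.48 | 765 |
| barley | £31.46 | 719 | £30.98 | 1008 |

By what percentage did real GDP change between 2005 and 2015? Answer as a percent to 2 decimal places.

Real GDP 2005 = Nominal GDP 2005 = 27.90·230 + 36.39·881 + 12.44·702 + 31.46·719 = 69829.21.
Real GDP 2015 (at 2005 prices) = 27.90·303 + 36.39·669 + 12.44·765 + 31.46·1008 = 74026.89.
Real growth = 74026.89/69829.21 − 1 = 0.0601.

6.01%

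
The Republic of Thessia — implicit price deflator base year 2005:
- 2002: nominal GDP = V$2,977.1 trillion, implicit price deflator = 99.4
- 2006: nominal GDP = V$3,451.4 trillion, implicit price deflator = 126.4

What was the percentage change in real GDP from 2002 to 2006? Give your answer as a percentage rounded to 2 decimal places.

-8.83%

Deflate each year: 2002 → 2977.1/0.994 = 2995.07; 2006 → 3451.4/1.264 = 2730.54.
So real GDP changed by 2730.54/2995.07 − 1 = -0.0883, i.e. -8.83%.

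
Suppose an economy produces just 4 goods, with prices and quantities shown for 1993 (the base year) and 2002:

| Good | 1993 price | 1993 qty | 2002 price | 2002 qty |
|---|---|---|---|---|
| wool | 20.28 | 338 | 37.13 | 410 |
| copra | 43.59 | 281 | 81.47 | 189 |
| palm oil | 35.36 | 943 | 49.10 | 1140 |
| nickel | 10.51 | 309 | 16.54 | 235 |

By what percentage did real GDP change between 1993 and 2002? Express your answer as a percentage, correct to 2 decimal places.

6.53%

Real GDP 1993 = Nominal GDP 1993 = 20.28·338 + 43.59·281 + 35.36·943 + 10.51·309 = 55695.50.
Real GDP 2002 (at 1993 prices) = 20.28·410 + 43.59·189 + 35.36·1140 + 10.51·235 = 59333.56.
Real growth = 59333.56/55695.50 − 1 = 0.0653.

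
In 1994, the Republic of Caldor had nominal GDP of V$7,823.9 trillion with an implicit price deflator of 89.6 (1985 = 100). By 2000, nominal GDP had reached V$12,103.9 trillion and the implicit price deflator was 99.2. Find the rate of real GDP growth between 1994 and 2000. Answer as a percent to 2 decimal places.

Deflate each year: 1994 → 7823.9/0.896 = 8732.03; 2000 → 12103.9/0.992 = 12201.51.
So real GDP changed by 12201.51/8732.03 − 1 = 0.3973, i.e. 39.73%.

39.73%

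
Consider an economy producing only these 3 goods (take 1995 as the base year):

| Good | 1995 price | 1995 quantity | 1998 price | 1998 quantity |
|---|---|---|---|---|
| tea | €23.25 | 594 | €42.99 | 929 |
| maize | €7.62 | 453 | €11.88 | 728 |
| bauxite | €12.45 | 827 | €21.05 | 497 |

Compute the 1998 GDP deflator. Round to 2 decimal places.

177.14

Nominal GDP 1998 = 42.99·929 + 11.88·728 + 21.05·497 = 59048.20.
Real GDP 1998 (at 1995 prices) = 23.25·929 + 7.62·728 + 12.45·497 = 33334.26.
Deflator = Nominal/Real × 100 = 59048.20/33334.26 × 100 = 177.140.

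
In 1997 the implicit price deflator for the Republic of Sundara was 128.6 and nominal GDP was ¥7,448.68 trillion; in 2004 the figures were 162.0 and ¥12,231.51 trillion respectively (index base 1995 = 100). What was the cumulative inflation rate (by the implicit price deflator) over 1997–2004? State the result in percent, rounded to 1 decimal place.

Price-level change = 162.0 / 128.6 − 1 = 0.2597.

26.0%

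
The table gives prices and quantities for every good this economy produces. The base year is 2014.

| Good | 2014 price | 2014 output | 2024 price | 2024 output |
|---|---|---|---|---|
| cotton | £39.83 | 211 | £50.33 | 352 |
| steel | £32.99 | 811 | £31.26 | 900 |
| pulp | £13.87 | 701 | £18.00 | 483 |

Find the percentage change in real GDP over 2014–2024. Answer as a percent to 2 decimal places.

Real GDP 2014 = Nominal GDP 2014 = 39.83·211 + 32.99·811 + 13.87·701 = 44881.89.
Real GDP 2024 (at 2014 prices) = 39.83·352 + 32.99·900 + 13.87·483 = 50410.37.
Real growth = 50410.37/44881.89 − 1 = 0.1232.

12.32%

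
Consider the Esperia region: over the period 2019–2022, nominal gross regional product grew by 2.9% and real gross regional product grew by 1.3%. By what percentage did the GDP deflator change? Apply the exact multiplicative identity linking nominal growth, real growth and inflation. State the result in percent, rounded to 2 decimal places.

1.58%

(1 + g_nom) = (1 + g_real)(1 + π), so π = 1.0290 / 1.0130 − 1 = 0.01579.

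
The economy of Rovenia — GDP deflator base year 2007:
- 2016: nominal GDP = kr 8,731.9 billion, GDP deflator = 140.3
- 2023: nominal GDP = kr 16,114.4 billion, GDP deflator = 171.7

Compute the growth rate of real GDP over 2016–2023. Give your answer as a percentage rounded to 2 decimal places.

Real GDP 2016 = 8731.9 / 1.403 = 6223.73.
Real GDP 2023 = 16114.4 / 1.717 = 9385.21.
Real growth = 9385.21 / 6223.73 − 1 = 0.5080.

50.80%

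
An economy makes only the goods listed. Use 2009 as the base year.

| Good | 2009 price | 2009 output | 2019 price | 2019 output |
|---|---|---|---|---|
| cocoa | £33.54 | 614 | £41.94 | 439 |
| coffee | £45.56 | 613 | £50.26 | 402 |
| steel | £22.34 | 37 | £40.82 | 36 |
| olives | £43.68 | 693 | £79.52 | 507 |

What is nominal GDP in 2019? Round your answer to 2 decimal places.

Nominal GDP 2019 = Σ (p_2019 × q_2019) = 41.94·439 + 50.26·402 + 40.82·36 + 79.52·507 = 80402.34.

£80402.34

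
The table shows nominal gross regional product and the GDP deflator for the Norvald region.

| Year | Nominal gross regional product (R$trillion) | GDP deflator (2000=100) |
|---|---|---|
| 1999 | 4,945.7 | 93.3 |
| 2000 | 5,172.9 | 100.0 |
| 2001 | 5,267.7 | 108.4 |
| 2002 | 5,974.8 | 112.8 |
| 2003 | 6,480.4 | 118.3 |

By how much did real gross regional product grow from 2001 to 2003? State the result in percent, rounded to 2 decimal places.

12.73%

Real gross regional product 2001 = 5267.7/1.084 = 4859.50.
Real gross regional product 2003 = 6480.4/1.183 = 5477.94.
Change = 5477.94/4859.50 − 1 = 0.1273.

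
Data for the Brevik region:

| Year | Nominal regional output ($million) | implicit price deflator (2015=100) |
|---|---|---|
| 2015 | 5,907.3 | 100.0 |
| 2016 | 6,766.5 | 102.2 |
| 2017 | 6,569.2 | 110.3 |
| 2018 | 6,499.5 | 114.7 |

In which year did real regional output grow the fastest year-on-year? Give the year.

2016: real = 6766.5/1.022 = 6620.84; growth vs 2015 (5907.30) = 12.08%.
2017: real = 6569.2/1.103 = 5955.76; growth vs 2016 (6620.84) = -10.05%.
2018: real = 6499.5/1.147 = 5666.52; growth vs 2017 (5955.76) = -4.86%.

2016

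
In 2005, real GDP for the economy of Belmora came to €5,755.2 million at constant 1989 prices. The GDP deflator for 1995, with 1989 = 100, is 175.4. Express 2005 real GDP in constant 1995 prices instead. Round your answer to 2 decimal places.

€10,094.62 million

Real GDP in 1995 prices = Real GDP in 1989 prices × (P_1995/P_1989) = 5755.2 × 1.754 = 10094.62.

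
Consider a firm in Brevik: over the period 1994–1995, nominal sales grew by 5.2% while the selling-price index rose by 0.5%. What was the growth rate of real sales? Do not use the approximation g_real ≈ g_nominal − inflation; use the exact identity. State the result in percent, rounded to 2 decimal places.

(1 + g_nom) = (1 + g_real)(1 + π), so g_real = 1.0520 / 1.0050 − 1 = 0.04677.

4.68%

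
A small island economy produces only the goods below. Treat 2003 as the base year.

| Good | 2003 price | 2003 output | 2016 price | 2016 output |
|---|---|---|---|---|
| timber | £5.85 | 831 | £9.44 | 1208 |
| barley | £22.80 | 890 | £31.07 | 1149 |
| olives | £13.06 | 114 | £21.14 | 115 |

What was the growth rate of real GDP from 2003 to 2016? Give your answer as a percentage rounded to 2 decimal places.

30.49%

Real GDP 2003 = Nominal GDP 2003 = 5.85·831 + 22.80·890 + 13.06·114 = 26642.19.
Real GDP 2016 (at 2003 prices) = 5.85·1208 + 22.80·1149 + 13.06·115 = 34765.90.
Real growth = 34765.90/26642.19 − 1 = 0.3049.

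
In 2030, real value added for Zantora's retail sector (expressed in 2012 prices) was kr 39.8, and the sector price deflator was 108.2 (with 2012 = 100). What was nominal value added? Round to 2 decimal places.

Nominal value added = Real × (sector price deflator/100) = 39.8 × 1.082 = 43.06.

kr 43.06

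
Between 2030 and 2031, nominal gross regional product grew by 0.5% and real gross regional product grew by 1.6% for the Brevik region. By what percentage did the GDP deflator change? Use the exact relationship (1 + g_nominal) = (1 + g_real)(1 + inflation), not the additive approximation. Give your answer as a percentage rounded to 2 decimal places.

(1 + g_nom) = (1 + g_real)(1 + π), so π = 1.0050 / 1.0160 − 1 = -0.01083.

-1.08%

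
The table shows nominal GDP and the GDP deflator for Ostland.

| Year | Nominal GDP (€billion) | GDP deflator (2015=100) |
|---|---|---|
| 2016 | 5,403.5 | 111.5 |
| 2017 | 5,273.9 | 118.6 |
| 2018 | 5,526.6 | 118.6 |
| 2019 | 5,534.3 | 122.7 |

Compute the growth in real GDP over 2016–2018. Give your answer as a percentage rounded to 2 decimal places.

Real GDP 2016 = 5403.5/1.115 = 4846.19.
Real GDP 2018 = 5526.6/1.186 = 4659.87.
Change = 4659.87/4846.19 − 1 = -0.0384.

-3.84%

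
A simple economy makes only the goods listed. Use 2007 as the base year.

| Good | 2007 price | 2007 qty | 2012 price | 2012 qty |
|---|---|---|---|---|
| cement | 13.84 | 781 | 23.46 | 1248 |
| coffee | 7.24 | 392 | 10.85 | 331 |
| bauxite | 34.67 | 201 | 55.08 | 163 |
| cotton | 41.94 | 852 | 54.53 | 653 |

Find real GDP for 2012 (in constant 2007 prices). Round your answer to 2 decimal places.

52706.79

Real GDP 2012 = Σ (p_2007 × q_2012) = 13.84·1248 + 7.24·331 + 34.67·163 + 41.94·653 = 52706.79.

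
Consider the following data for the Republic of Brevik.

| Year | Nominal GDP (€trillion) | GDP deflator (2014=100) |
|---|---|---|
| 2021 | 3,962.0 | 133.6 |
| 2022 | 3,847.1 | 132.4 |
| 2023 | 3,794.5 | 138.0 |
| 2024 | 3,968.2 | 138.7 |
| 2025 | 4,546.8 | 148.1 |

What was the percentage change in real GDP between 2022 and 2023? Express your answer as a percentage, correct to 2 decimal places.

-5.37%

Real GDP 2022 = 3847.1/1.324 = 2905.66.
Real GDP 2023 = 3794.5/1.380 = 2749.64.
Change = 2749.64/2905.66 − 1 = -0.0537.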